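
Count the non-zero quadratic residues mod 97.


For prime p, the number of non-zero quadratic residues is (p-1)/2.
= (97-1)/2
= 48

48


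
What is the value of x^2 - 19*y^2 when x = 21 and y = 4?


x^2 - d*y^2
= 21^2 - 19*4^2
= 441 - 304
= 137

137


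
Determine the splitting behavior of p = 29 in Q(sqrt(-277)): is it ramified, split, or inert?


K = Q(sqrt(-277)). Since d mod 4 = 3, disc(K) = -1108.
Check p | disc: -1108 mod 29 = 23.
p does not divide disc. Compute Legendre symbol (d/p):
13^((29-1)/2) mod 29 = 1
(d/p) = 1, so p splits: (p) = P*P' with e=1, f=1, g=2.
Therefore p is split.

split


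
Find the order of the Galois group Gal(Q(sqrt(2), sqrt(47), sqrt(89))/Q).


The 3 square roots of distinct primes are multiplicatively independent over Q,
so [K:Q] = 2^3 and Gal(K/Q) is isomorphic to (Z/2Z)^3.
|Gal| = 2^3 = 8

8


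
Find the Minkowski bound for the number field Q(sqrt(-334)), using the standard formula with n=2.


d = -334, d mod 4 = 2, so disc(K) = 4d = -1336; |disc(K)| = 1336
Imaginary quadratic field, so n = 2, s = r2 = 1, r1 = 0
M = (n!/n^n) * (4/pi)^s * sqrt(|disc(K)|) = (2!/2^2) * (4/pi)^1 * sqrt(1336)
= 0.5 * 1.273240 * 36.551334
= 23.2693

23.2693


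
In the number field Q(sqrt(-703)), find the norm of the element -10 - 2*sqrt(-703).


N(a + b*sqrt(d)) = a^2 - d*b^2
= (-10)^2 - (-703)*(-2)^2
= 100 + 2812
= 2912

2912


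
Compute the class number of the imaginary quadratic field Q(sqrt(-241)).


K = Q(sqrt(-241)). d mod 4 = 3, so D = disc(K) = 4d = -964
h(K) equals the number of primitive reduced positive-definite forms (a, b, c) = a*x^2 + b*x*y + c*y^2 with b^2 - 4ac = D,
where reduced means |b| <= a <= c, with b >= 0 whenever |b| = a or a = c, and primitive means gcd(a, b, c) = 1.
Reduced forces 3a^2 <= |D| = 964, so 1 <= a <= 17; b must have the parity of D, and c = (b^2 - D)/(4a) must be an integer >= a.
Enumerate a = 1..17, b in [-a, a]:
  a=1: (1, 0, 241)  [1]
  a=2: (2, 2, 121)  [1]
  a=3..4: none
  a=5: (5, -4, 49), (5, 4, 49)  [2]
  a=6: none
  a=7: (7, -4, 35), (7, 4, 35)  [2]
  a=8..9: none
  a=10: (10, -6, 25), (10, 6, 25)  [2]
  a=11: (11, -2, 22), (11, 2, 22)  [2]
  a=12..13: none
  a=14: (14, -10, 19), (14, 10, 19)  [2]
  a=15..17: none
Total reduced forms: 1 + 1 + 2 + 2 + 2 + 2 + 2 = 12
h = 12

12


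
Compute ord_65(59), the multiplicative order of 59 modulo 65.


We want ord_65(59), the smallest k >= 1 with 59^k = 1 mod 65.
n = 65 = 5 * 13, phi(65) = 48; the order divides phi(n).
Divisors of 48: 1, 2, 3, 4, 6, 8, 12, 16, 24, 48
Repeated squaring mod 65: 59^1 = 59, 59^2 = 36, 59^4 = 61, 59^8 = 16, 59^16 = 61, 59^32 = 16
Test divisors in increasing order:
  k=1: 59^1 = 59 mod 65
  k=2: 59^2 = 36 mod 65
  k=3: 59^3 = 36 * 59 = 44 mod 65
  k=4: 59^4 = 61 mod 65
  k=6: 59^6 = 61 * 36 = 51 mod 65
  k=8: 59^8 = 16 mod 65
  k=12: 59^12 = 16 * 61 = 1 mod 65  <- first divisor giving 1
Order = 12

12


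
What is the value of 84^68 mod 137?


p = 137 is prime and the exponent is (p-1)/2 = 68, so by Euler's criterion 84^68 = (84/137) = +1 or -1 mod 137.
Compute by square-and-multiply:
  68 = 64 + 4 (binary 1000100)
  Repeated squaring mod 137: 84^1 = 84, 84^2 = 69, 84^4 = 103, 84^8 = 60, 84^16 = 38, 84^32 = 74, 84^64 = 133
  84^68 = 84^64 * 84^4 = 133 * 103 mod 137
    133 * 103 = 13699 = 136 mod 137
  84^68 = 136 mod 137
Result 136 = p - 1 = -1 mod 137: 84 is a quadratic non-residue mod 137. As a residue in [0, p-1] the value is 136.
84^68 mod 137 = 136

136


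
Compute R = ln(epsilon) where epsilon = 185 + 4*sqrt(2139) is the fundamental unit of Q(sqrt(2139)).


epsilon = 185 + 4*sqrt(2139)
= 369.9973
R = ln(369.9973)
= 5.9135

5.9135


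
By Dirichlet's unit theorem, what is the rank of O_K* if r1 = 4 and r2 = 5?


By Dirichlet's unit theorem:
rank = r1 + r2 - 1
= 4 + 5 - 1
= 8

8


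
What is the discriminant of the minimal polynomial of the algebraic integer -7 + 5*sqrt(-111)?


The element -7 + 5*sqrt(-111) has minimal polynomial:
x^2 + 14*x + 2824
Discriminant = (14)^2 - 4*(2824)
= 196 - 11296
= -11100

-11100


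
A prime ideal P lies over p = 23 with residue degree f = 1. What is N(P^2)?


N(P^a) = p^(a*f)
= 23^(2*1)
= 23^2
= 529

529


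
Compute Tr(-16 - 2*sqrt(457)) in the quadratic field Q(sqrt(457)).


Tr(a + b*sqrt(d)) = (a + b*sqrt(d)) + (a - b*sqrt(d)) = 2a
= 2 * (-16)
= -32

-32


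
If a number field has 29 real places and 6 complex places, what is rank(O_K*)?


By Dirichlet's unit theorem:
rank = r1 + r2 - 1
= 29 + 6 - 1
= 34

34


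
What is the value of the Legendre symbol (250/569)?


p = 569 is prime, so compute (250/569) with the reciprocity algorithm (Jacobi-symbol steps: pull out 2s via (2/n), flip via reciprocity, reduce):
  pull out 2: (2/569) = +1  (since 569 mod 8 = 1)
  reciprocity: (125/569) -> +(569/125)
  reduce: (69/125)
  reciprocity: (69/125) -> +(125/69)
  reduce: (56/69)
  pull out 2: (2/69) = -1  (since 69 mod 8 = 5)
  pull out 2: (2/69) = -1  (since 69 mod 8 = 5)
  pull out 2: (2/69) = -1  (since 69 mod 8 = 5)
  reciprocity: (7/69) -> +(69/7)
  reduce: (6/7)
  pull out 2: (2/7) = +1  (since 7 mod 8 = 7)
  reciprocity: (3/7) -> -(7/3)
  reduce: (1/3)
  (1/3) = 1
Product of signs = 1
(250/569) = 1

1


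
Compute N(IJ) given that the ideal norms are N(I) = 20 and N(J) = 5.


N(IJ) = N(I) * N(J)
= 20 * 5
= 100

100


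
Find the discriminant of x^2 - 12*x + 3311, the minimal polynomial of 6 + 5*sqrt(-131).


The element 6 + 5*sqrt(-131) has minimal polynomial:
x^2 - 12*x + 3311
Discriminant = (-12)^2 - 4*(3311)
= 144 - 13244
= -13100

-13100


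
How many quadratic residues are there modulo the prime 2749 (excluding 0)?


For prime p, the number of non-zero quadratic residues is (p-1)/2.
= (2749-1)/2
= 1374

1374


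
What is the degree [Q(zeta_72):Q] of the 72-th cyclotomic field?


The degree equals Euler's totient phi(72).
72 = 2^3 * 3^2
phi(72) = 24

24


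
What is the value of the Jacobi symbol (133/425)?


Compute (133/425) via quadratic reciprocity:
  reciprocity: (133/425) -> +(425/133)
  reduce: (26/133)
  pull out 2: (2/133) = -1  (since 133 mod 8 = 5)
  reciprocity: (13/133) -> +(133/13)
  reduce: (3/13)
  reciprocity: (3/13) -> +(13/3)
  reduce: (1/3)
  (1/3) = 1
Product of signs = -1

-1


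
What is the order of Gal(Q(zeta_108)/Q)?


|Gal(Q(zeta_108)/Q)| = phi(108)
= 36

36


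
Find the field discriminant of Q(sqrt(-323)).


For K = Q(sqrt(d)) with d squarefree: disc(K) = d if d = 1 mod 4, and disc(K) = 4d if d = 2 or 3 mod 4.
Here d = -323, and d mod 4 = 1.
d = 1 mod 4 (O_K = Z[(1+sqrt(d))/2]), so disc(K) = d = -323

-323


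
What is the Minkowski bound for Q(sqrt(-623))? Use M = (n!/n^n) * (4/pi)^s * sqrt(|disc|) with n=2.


d = -623, d mod 4 = 1, so disc(K) = d = -623; |disc(K)| = 623
Imaginary quadratic field, so n = 2, s = r2 = 1, r1 = 0
M = (n!/n^n) * (4/pi)^s * sqrt(|disc(K)|) = (2!/2^2) * (4/pi)^1 * sqrt(623)
= 0.5 * 1.273240 * 24.959968
= 15.8900

15.8900


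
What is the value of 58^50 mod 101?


p = 101 is prime and the exponent is (p-1)/2 = 50, so by Euler's criterion 58^50 = (58/101) = +1 or -1 mod 101.
Compute by square-and-multiply:
  50 = 32 + 16 + 2 (binary 110010)
  Repeated squaring mod 101: 58^1 = 58, 58^2 = 31, 58^4 = 52, 58^8 = 78, 58^16 = 24, 58^32 = 71
  58^50 = 58^32 * 58^16 * 58^2 = 71 * 24 * 31 mod 101
    71 * 24 = 1704 = 88 mod 101
    88 * 31 = 2728 = 1 mod 101
  58^50 = 1 mod 101
Result 1: 58 is a quadratic residue mod 101.
58^50 mod 101 = 1

1


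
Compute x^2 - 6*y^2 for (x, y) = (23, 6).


x^2 - d*y^2
= 23^2 - 6*6^2
= 529 - 216
= 313

313


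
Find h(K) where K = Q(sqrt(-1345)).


K = Q(sqrt(-1345)). d mod 4 = 3, so D = disc(K) = 4d = -5380
h(K) equals the number of primitive reduced positive-definite forms (a, b, c) = a*x^2 + b*x*y + c*y^2 with b^2 - 4ac = D,
where reduced means |b| <= a <= c, with b >= 0 whenever |b| = a or a = c, and primitive means gcd(a, b, c) = 1.
Reduced forces 3a^2 <= |D| = 5380, so 1 <= a <= 42; b must have the parity of D, and c = (b^2 - D)/(4a) must be an integer >= a.
Enumerate a = 1..42, b in [-a, a]:
  a=1: (1, 0, 1345)  [1]
  a=2: (2, 2, 673)  [1]
  a=3..4: none
  a=5: (5, 0, 269)  [1]
  a=6..9: none
  a=10: (10, 10, 137)  [1]
  a=11..16: none
  a=17: (17, -14, 82), (17, 14, 82)  [2]
  a=18: none
  a=19: (19, -4, 71), (19, 4, 71)  [2]
  a=20..22: none
  a=23: (23, -18, 62), (23, 18, 62)  [2]
  a=24..30: none
  a=31: (31, -18, 46), (31, 18, 46)  [2]
  a=32..33: none
  a=34: (34, -14, 41), (34, 14, 41)  [2]
  a=35..37: none
  a=38: (38, -34, 43), (38, 34, 43)  [2]
  a=39..42: none
Total reduced forms: 1 + 1 + 1 + 1 + 2 + 2 + 2 + 2 + 2 + 2 = 16
h = 16

16


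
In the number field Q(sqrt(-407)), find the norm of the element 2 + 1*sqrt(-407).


N(a + b*sqrt(d)) = a^2 - d*b^2
= (2)^2 - (-407)*(1)^2
= 4 + 407
= 411

411


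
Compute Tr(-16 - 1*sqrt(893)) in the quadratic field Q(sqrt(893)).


Tr(a + b*sqrt(d)) = (a + b*sqrt(d)) + (a - b*sqrt(d)) = 2a
= 2 * (-16)
= -32

-32


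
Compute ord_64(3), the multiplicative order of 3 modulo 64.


We want ord_64(3), the smallest k >= 1 with 3^k = 1 mod 64.
n = 64 = 2^6, phi(64) = 32; the order divides phi(n).
Divisors of 32: 1, 2, 4, 8, 16, 32
Repeated squaring mod 64: 3^1 = 3, 3^2 = 9, 3^4 = 17, 3^8 = 33, 3^16 = 1, 3^32 = 1
Test divisors in increasing order:
  k=1: 3^1 = 3 mod 64
  k=2: 3^2 = 9 mod 64
  k=4: 3^4 = 17 mod 64
  k=8: 3^8 = 33 mod 64
  k=16: 3^16 = 1 mod 64  <- first divisor giving 1
Order = 16

16


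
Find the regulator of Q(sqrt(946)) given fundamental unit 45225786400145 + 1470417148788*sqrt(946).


epsilon = 45225786400145 + 1470417148788*sqrt(946)
= 9.0452e+13
R = ln(9.0452e+13)
= 32.1358

32.1358


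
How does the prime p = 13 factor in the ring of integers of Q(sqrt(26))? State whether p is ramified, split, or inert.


K = Q(sqrt(26)). Since d mod 4 = 2, disc(K) = 104.
Check p | disc: 104 mod 13 = 0.
p divides disc, so p ramifies: (p) = P^2 with e=2, f=1, g=1.
Therefore p is ramified.

ramified


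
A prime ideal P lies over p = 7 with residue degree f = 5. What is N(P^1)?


N(P^a) = p^(a*f)
= 7^(1*5)
= 7^5
= 16807

16807


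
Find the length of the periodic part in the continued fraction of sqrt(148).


Run the CF algorithm for sqrt(148).
a_0 = floor(sqrt(148)) = 12; set m_0=0, q_0=1.
Recurrence: m' = q*a - m,  q' = (d - m'^2)/q,  a' = floor((a_0 + m')/q').
  step 1: m=12, q=4, a=6
  step 2: m=12, q=1, a=24
a_2 = 2*a_0 = 24, so the period closes here.
sqrt(148) = [12; 6, 24]
Period length = 2

2


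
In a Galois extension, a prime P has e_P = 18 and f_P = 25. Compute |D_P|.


|D_P| = e * f
= 18 * 25
= 450

450


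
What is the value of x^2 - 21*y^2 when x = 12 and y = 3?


x^2 - d*y^2
= 12^2 - 21*3^2
= 144 - 189
= -45

-45


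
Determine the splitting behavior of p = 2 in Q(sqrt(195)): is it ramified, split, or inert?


K = Q(sqrt(195)). Since d mod 4 = 3, disc(K) = 780.
Check p | disc: 780 mod 2 = 0.
p divides disc, so p ramifies: (p) = P^2 with e=2, f=1, g=1.
Therefore p is ramified.

ramified


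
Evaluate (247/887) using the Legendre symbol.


p = 887 is prime, so compute (247/887) with the reciprocity algorithm (Jacobi-symbol steps: pull out 2s via (2/n), flip via reciprocity, reduce):
  reciprocity: (247/887) -> -(887/247)
  reduce: (146/247)
  pull out 2: (2/247) = +1  (since 247 mod 8 = 7)
  reciprocity: (73/247) -> +(247/73)
  reduce: (28/73)
  pull out 2: (2/73) = +1  (since 73 mod 8 = 1)
  pull out 2: (2/73) = +1  (since 73 mod 8 = 1)
  reciprocity: (7/73) -> +(73/7)
  reduce: (3/7)
  reciprocity: (3/7) -> -(7/3)
  reduce: (1/3)
  (1/3) = 1
Product of signs = 1
(247/887) = 1

1


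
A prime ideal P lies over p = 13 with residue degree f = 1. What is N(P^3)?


N(P^a) = p^(a*f)
= 13^(3*1)
= 13^3
= 2197

2197


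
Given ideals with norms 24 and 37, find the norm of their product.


N(IJ) = N(I) * N(J)
= 24 * 37
= 888

888


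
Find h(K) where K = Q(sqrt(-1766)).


K = Q(sqrt(-1766)). d mod 4 = 2, so D = disc(K) = 4d = -7064
h(K) equals the number of primitive reduced positive-definite forms (a, b, c) = a*x^2 + b*x*y + c*y^2 with b^2 - 4ac = D,
where reduced means |b| <= a <= c, with b >= 0 whenever |b| = a or a = c, and primitive means gcd(a, b, c) = 1.
Reduced forces 3a^2 <= |D| = 7064, so 1 <= a <= 48; b must have the parity of D, and c = (b^2 - D)/(4a) must be an integer >= a.
Enumerate a = 1..48, b in [-a, a]:
  a=1: (1, 0, 1766)  [1]
  a=2: (2, 0, 883)  [1]
  a=3: (3, -2, 589), (3, 2, 589)  [2]
  a=4: none
  a=5: (5, -4, 354), (5, 4, 354)  [2]
  a=6: (6, -4, 295), (6, 4, 295)  [2]
  a=7..8: none
  a=9: (9, -8, 198), (9, 8, 198)  [2]
  a=10: (10, -4, 177), (10, 4, 177)  [2]
  a=11: (11, -8, 162), (11, 8, 162)  [2]
  a=12..14: none
  a=15: (15, -14, 121), (15, -4, 118), (15, 4, 118), (15, 14, 121)  [4]
  a=16: none
  a=17: (17, -12, 106), (17, 12, 106)  [2]
  a=18: (18, -8, 99), (18, 8, 99)  [2]
  a=19: (19, -2, 93), (19, 2, 93)  [2]
  a=20..21: none
  a=22: (22, -8, 81), (22, 8, 81)  [2]
  a=23..24: none
  a=25: (25, -6, 71), (25, 6, 71)  [2]
  a=26: none
  a=27: (27, -8, 66), (27, 8, 66)  [2]
  a=28..29: none
  a=30: (30, -16, 61), (30, -4, 59), (30, 4, 59), (30, 16, 61)  [4]
  a=31: (31, -2, 57), (31, 2, 57)  [2]
  a=32: none
  a=33: (33, -14, 55), (33, -8, 54), (33, 8, 54), (33, 14, 55)  [4]
  a=34: (34, -12, 53), (34, 12, 53)  [2]
  a=35..36: none
  a=37: (37, -22, 51), (37, 22, 51)  [2]
  a=38: (38, -36, 55), (38, 36, 55)  [2]
  a=39..42: none
  a=43: (43, -26, 45), (43, 26, 45)  [2]
  a=44: none
  a=45: (45, -44, 50), (45, 44, 50)  [2]
  a=46..48: none
Total reduced forms: 1 + 1 + 2 + 2 + 2 + 2 + 2 + 2 + 4 + 2 + 2 + 2 + 2 + 2 + 2 + 4 + 2 + 4 + 2 + 2 + 2 + 2 + 2 = 50
h = 50

50


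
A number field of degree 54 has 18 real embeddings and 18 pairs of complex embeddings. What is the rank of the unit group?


By Dirichlet's unit theorem:
rank = r1 + r2 - 1
= 18 + 18 - 1
= 35

35


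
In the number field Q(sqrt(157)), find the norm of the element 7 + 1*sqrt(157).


N(a + b*sqrt(d)) = a^2 - d*b^2
= (7)^2 - (157)*(1)^2
= 49 - 157
= -108

-108


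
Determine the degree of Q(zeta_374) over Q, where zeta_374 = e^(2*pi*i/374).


The degree equals Euler's totient phi(374).
374 = 2 * 11 * 17
phi(374) = 160

160


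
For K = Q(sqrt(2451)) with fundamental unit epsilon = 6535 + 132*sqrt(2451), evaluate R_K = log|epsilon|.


epsilon = 6535 + 132*sqrt(2451)
= 13069.9999
R = ln(13069.9999)
= 9.4781

9.4781


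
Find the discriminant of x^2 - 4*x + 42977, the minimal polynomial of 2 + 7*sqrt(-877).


The element 2 + 7*sqrt(-877) has minimal polynomial:
x^2 - 4*x + 42977
Discriminant = (-4)^2 - 4*(42977)
= 16 - 171908
= -171892

-171892


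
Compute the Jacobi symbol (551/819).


Compute (551/819) via quadratic reciprocity:
  reciprocity: (551/819) -> -(819/551)
  reduce: (268/551)
  pull out 2: (2/551) = +1  (since 551 mod 8 = 7)
  pull out 2: (2/551) = +1  (since 551 mod 8 = 7)
  reciprocity: (67/551) -> -(551/67)
  reduce: (15/67)
  reciprocity: (15/67) -> -(67/15)
  reduce: (7/15)
  reciprocity: (7/15) -> -(15/7)
  reduce: (1/7)
  (1/7) = 1
Product of signs = 1

1


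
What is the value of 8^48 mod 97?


p = 97 is prime and the exponent is (p-1)/2 = 48, so by Euler's criterion 8^48 = (8/97) = +1 or -1 mod 97.
Compute by square-and-multiply:
  48 = 32 + 16 (binary 110000)
  Repeated squaring mod 97: 8^1 = 8, 8^2 = 64, 8^4 = 22, 8^8 = 96, 8^16 = 1, 8^32 = 1
  8^48 = 8^32 * 8^16 = 1 * 1 mod 97
    1 * 1 = 1 = 1 mod 97
  8^48 = 1 mod 97
Result 1: 8 is a quadratic residue mod 97.
8^48 mod 97 = 1

1


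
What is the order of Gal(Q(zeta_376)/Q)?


|Gal(Q(zeta_376)/Q)| = phi(376)
= 184

184


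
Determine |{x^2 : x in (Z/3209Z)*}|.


For prime p, the number of non-zero quadratic residues is (p-1)/2.
= (3209-1)/2
= 1604

1604


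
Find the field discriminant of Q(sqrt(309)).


For K = Q(sqrt(d)) with d squarefree: disc(K) = d if d = 1 mod 4, and disc(K) = 4d if d = 2 or 3 mod 4.
Here d = 309, and d mod 4 = 1.
d = 1 mod 4 (O_K = Z[(1+sqrt(d))/2]), so disc(K) = d = 309

309


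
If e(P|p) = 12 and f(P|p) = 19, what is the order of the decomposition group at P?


|D_P| = e * f
= 12 * 19
= 228

228


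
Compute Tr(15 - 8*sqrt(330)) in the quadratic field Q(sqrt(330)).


Tr(a + b*sqrt(d)) = (a + b*sqrt(d)) + (a - b*sqrt(d)) = 2a
= 2 * (15)
= 30

30


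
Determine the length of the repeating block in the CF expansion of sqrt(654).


Run the CF algorithm for sqrt(654).
a_0 = floor(sqrt(654)) = 25; set m_0=0, q_0=1.
Recurrence: m' = q*a - m,  q' = (d - m'^2)/q,  a' = floor((a_0 + m')/q').
  step 1: m=25, q=29, a=1
  step 2: m=4, q=22, a=1
  step 3: m=18, q=15, a=2
  step 4: m=12, q=34, a=1
  step 5: m=22, q=5, a=9
  step 6: m=23, q=25, a=1
  step 7: m=2, q=26, a=1
  step 8: m=24, q=3, a=16
  step 9: m=24, q=26, a=1
  step 10: m=2, q=25, a=1
  step 11: m=23, q=5, a=9
  step 12: m=22, q=34, a=1
  step 13: m=12, q=15, a=2
  step 14: m=18, q=22, a=1
  step 15: m=4, q=29, a=1
  step 16: m=25, q=1, a=50
a_16 = 2*a_0 = 50, so the period closes here.
sqrt(654) = [25; 1, 1, 2, 1, 9, 1, 1, 16, 1, 1, 9, 1, 2, 1, 1, 50]
Period length = 16

16


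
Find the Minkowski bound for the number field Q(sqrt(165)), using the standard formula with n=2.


d = 165, d mod 4 = 1, so disc(K) = d = 165; |disc(K)| = 165
Real quadratic field, so n = 2, s = r2 = 0, r1 = 2
M = (n!/n^n) * (4/pi)^s * sqrt(|disc(K)|) = (2!/2^2) * (4/pi)^0 * sqrt(165)
= 0.5 * 1.000000 * 12.845233
= 6.4226

6.4226


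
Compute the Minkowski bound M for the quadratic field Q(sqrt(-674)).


d = -674, d mod 4 = 2, so disc(K) = 4d = -2696; |disc(K)| = 2696
Imaginary quadratic field, so n = 2, s = r2 = 1, r1 = 0
M = (n!/n^n) * (4/pi)^s * sqrt(|disc(K)|) = (2!/2^2) * (4/pi)^1 * sqrt(2696)
= 0.5 * 1.273240 * 51.923020
= 33.0552

33.0552


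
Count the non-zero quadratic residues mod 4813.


For prime p, the number of non-zero quadratic residues is (p-1)/2.
= (4813-1)/2
= 2406

2406


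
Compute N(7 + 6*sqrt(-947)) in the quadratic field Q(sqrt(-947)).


N(a + b*sqrt(d)) = a^2 - d*b^2
= (7)^2 - (-947)*(6)^2
= 49 + 34092
= 34141

34141


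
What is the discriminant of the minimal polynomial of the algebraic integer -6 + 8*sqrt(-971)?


The element -6 + 8*sqrt(-971) has minimal polynomial:
x^2 + 12*x + 62180
Discriminant = (12)^2 - 4*(62180)
= 144 - 248720
= -248576

-248576


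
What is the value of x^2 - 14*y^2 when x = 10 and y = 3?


x^2 - d*y^2
= 10^2 - 14*3^2
= 100 - 126
= -26

-26


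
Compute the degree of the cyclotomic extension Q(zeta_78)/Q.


The degree equals Euler's totient phi(78).
78 = 2 * 3 * 13
phi(78) = 24

24


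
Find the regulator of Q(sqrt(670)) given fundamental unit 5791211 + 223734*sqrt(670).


epsilon = 5791211 + 223734*sqrt(670)
= 1.1582e+07
R = ln(1.1582e+07)
= 16.2650

16.2650


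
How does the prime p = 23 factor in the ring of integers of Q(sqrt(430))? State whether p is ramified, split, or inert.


K = Q(sqrt(430)). Since d mod 4 = 2, disc(K) = 1720.
Check p | disc: 1720 mod 23 = 18.
p does not divide disc. Compute Legendre symbol (d/p):
16^((23-1)/2) mod 23 = 1
(d/p) = 1, so p splits: (p) = P*P' with e=1, f=1, g=2.
Therefore p is split.

split


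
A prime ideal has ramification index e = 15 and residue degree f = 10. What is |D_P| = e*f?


|D_P| = e * f
= 15 * 10
= 150

150


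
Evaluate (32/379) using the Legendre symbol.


p = 379 is prime, so compute (32/379) with the reciprocity algorithm (Jacobi-symbol steps: pull out 2s via (2/n), flip via reciprocity, reduce):
  pull out 2: (2/379) = -1  (since 379 mod 8 = 3)
  pull out 2: (2/379) = -1  (since 379 mod 8 = 3)
  pull out 2: (2/379) = -1  (since 379 mod 8 = 3)
  pull out 2: (2/379) = -1  (since 379 mod 8 = 3)
  pull out 2: (2/379) = -1  (since 379 mod 8 = 3)
  (1/379) = 1
Product of signs = -1
(32/379) = -1

-1


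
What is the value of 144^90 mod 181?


p = 181 is prime and the exponent is (p-1)/2 = 90, so by Euler's criterion 144^90 = (144/181) = +1 or -1 mod 181.
Compute by square-and-multiply:
  90 = 64 + 16 + 8 + 2 (binary 1011010)
  Repeated squaring mod 181: 144^1 = 144, 144^2 = 102, 144^4 = 87, 144^8 = 148, 144^16 = 3, 144^32 = 9, 144^64 = 81
  144^90 = 144^64 * 144^16 * 144^8 * 144^2 = 81 * 3 * 148 * 102 mod 181
    81 * 3 = 243 = 62 mod 181
    62 * 148 = 9176 = 126 mod 181
    126 * 102 = 12852 = 1 mod 181
  144^90 = 1 mod 181
Result 1: 144 is a quadratic residue mod 181.
144^90 mod 181 = 1

1


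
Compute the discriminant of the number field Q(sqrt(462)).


For K = Q(sqrt(d)) with d squarefree: disc(K) = d if d = 1 mod 4, and disc(K) = 4d if d = 2 or 3 mod 4.
Here d = 462, and d mod 4 = 2.
d = 2 mod 4, not 1 (O_K = Z[sqrt(d)]), so disc(K) = 4d = 4 * (462) = 1848

1848


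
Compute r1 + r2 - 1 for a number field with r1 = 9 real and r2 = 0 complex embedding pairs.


By Dirichlet's unit theorem:
rank = r1 + r2 - 1
= 9 + 0 - 1
= 8

8


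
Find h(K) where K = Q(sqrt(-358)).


K = Q(sqrt(-358)). d mod 4 = 2, so D = disc(K) = 4d = -1432
h(K) equals the number of primitive reduced positive-definite forms (a, b, c) = a*x^2 + b*x*y + c*y^2 with b^2 - 4ac = D,
where reduced means |b| <= a <= c, with b >= 0 whenever |b| = a or a = c, and primitive means gcd(a, b, c) = 1.
Reduced forces 3a^2 <= |D| = 1432, so 1 <= a <= 21; b must have the parity of D, and c = (b^2 - D)/(4a) must be an integer >= a.
Enumerate a = 1..21, b in [-a, a]:
  a=1: (1, 0, 358)  [1]
  a=2: (2, 0, 179)  [1]
  a=3..10: none
  a=11: (11, -8, 34), (11, 8, 34)  [2]
  a=12..16: none
  a=17: (17, -8, 22), (17, 8, 22)  [2]
  a=18..21: none
Total reduced forms: 1 + 1 + 2 + 2 = 6
h = 6

6


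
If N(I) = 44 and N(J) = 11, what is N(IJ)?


N(IJ) = N(I) * N(J)
= 44 * 11
= 484

484


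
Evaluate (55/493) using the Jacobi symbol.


Compute (55/493) via quadratic reciprocity:
  reciprocity: (55/493) -> +(493/55)
  reduce: (53/55)
  reciprocity: (53/55) -> +(55/53)
  reduce: (2/53)
  pull out 2: (2/53) = -1  (since 53 mod 8 = 5)
  (1/53) = 1
Product of signs = -1

-1


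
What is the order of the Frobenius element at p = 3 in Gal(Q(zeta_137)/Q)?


The Frobenius at p in Gal(Q(zeta_n)/Q) = (Z/nZ)* is the class of p, so its order is ord_137(3), the smallest k >= 1 with 3^k = 1 mod 137.
n = 137 = 137, phi(137) = 136; the order divides phi(n).
Divisors of 136: 1, 2, 4, 8, 17, 34, 68, 136
Repeated squaring mod 137: 3^1 = 3, 3^2 = 9, 3^4 = 81, 3^8 = 122, 3^16 = 88, 3^32 = 72, 3^64 = 115, 3^128 = 73
Test divisors in increasing order:
  k=1: 3^1 = 3 mod 137
  k=2: 3^2 = 9 mod 137
  k=4: 3^4 = 81 mod 137
  k=8: 3^8 = 122 mod 137
  k=17: 3^17 = 88 * 3 = 127 mod 137
  k=34: 3^34 = 72 * 9 = 100 mod 137
  k=68: 3^68 = 115 * 81 = 136 mod 137
  k=136: 3^136 = 73 * 122 = 1 mod 137  <- first divisor giving 1
Order = 136

136


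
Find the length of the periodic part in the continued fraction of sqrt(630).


Run the CF algorithm for sqrt(630).
a_0 = floor(sqrt(630)) = 25; set m_0=0, q_0=1.
Recurrence: m' = q*a - m,  q' = (d - m'^2)/q,  a' = floor((a_0 + m')/q').
  step 1: m=25, q=5, a=10
  step 2: m=25, q=1, a=50
a_2 = 2*a_0 = 50, so the period closes here.
sqrt(630) = [25; 10, 50]
Period length = 2

2


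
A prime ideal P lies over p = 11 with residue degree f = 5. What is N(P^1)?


N(P^a) = p^(a*f)
= 11^(1*5)
= 11^5
= 161051

161051


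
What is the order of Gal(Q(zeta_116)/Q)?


|Gal(Q(zeta_116)/Q)| = phi(116)
= 56

56


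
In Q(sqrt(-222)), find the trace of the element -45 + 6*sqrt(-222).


Tr(a + b*sqrt(d)) = (a + b*sqrt(d)) + (a - b*sqrt(d)) = 2a
= 2 * (-45)
= -90

-90


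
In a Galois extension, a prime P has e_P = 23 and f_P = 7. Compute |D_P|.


|D_P| = e * f
= 23 * 7
= 161

161


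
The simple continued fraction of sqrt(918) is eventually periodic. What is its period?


Run the CF algorithm for sqrt(918).
a_0 = floor(sqrt(918)) = 30; set m_0=0, q_0=1.
Recurrence: m' = q*a - m,  q' = (d - m'^2)/q,  a' = floor((a_0 + m')/q').
  step 1: m=30, q=18, a=3
  step 2: m=24, q=19, a=2
  step 3: m=14, q=38, a=1
  step 4: m=24, q=9, a=6
  step 5: m=30, q=2, a=30
  step 6: m=30, q=9, a=6
  step 7: m=24, q=38, a=1
  step 8: m=14, q=19, a=2
  step 9: m=24, q=18, a=3
  step 10: m=30, q=1, a=60
a_10 = 2*a_0 = 60, so the period closes here.
sqrt(918) = [30; 3, 2, 1, 6, 30, 6, 1, 2, 3, 60]
Period length = 10

10


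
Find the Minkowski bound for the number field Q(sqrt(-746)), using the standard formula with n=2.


d = -746, d mod 4 = 2, so disc(K) = 4d = -2984; |disc(K)| = 2984
Imaginary quadratic field, so n = 2, s = r2 = 1, r1 = 0
M = (n!/n^n) * (4/pi)^s * sqrt(|disc(K)|) = (2!/2^2) * (4/pi)^1 * sqrt(2984)
= 0.5 * 1.273240 * 54.626001
= 34.7760

34.7760


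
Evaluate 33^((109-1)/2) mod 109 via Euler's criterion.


p = 109 is prime and the exponent is (p-1)/2 = 54, so by Euler's criterion 33^54 = (33/109) = +1 or -1 mod 109.
Compute by square-and-multiply:
  54 = 32 + 16 + 4 + 2 (binary 110110)
  Repeated squaring mod 109: 33^1 = 33, 33^2 = 108, 33^4 = 1, 33^8 = 1, 33^16 = 1, 33^32 = 1
  33^54 = 33^32 * 33^16 * 33^4 * 33^2 = 1 * 1 * 1 * 108 mod 109
    1 * 1 = 1 = 1 mod 109
    1 * 1 = 1 = 1 mod 109
    1 * 108 = 108 = 108 mod 109
  33^54 = 108 mod 109
Result 108 = p - 1 = -1 mod 109: 33 is a quadratic non-residue mod 109. As a residue in [0, p-1] the value is 108.
33^54 mod 109 = 108

108


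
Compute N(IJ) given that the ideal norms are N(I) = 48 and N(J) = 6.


N(IJ) = N(I) * N(J)
= 48 * 6
= 288

288


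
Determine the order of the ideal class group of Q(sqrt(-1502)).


K = Q(sqrt(-1502)). d mod 4 = 2, so D = disc(K) = 4d = -6008
h(K) equals the number of primitive reduced positive-definite forms (a, b, c) = a*x^2 + b*x*y + c*y^2 with b^2 - 4ac = D,
where reduced means |b| <= a <= c, with b >= 0 whenever |b| = a or a = c, and primitive means gcd(a, b, c) = 1.
Reduced forces 3a^2 <= |D| = 6008, so 1 <= a <= 44; b must have the parity of D, and c = (b^2 - D)/(4a) must be an integer >= a.
Enumerate a = 1..44, b in [-a, a]:
  a=1: (1, 0, 1502)  [1]
  a=2: (2, 0, 751)  [1]
  a=3: (3, -2, 501), (3, 2, 501)  [2]
  a=4..5: none
  a=6: (6, -4, 251), (6, 4, 251)  [2]
  a=7..8: none
  a=9: (9, -2, 167), (9, 2, 167)  [2]
  a=10: none
  a=11: (11, -8, 138), (11, 8, 138)  [2]
  a=12..17: none
  a=18: (18, -16, 87), (18, 16, 87)  [2]
  a=19..21: none
  a=22: (22, -8, 69), (22, 8, 69)  [2]
  a=23: (23, -8, 66), (23, 8, 66)  [2]
  a=24..26: none
  a=27: (27, -16, 58), (27, 16, 58)  [2]
  a=28: none
  a=29: (29, -16, 54), (29, 16, 54)  [2]
  a=30..32: none
  a=33: (33, -14, 47), (33, -8, 46), (33, 8, 46), (33, 14, 47)  [4]
  a=34..44: none
Total reduced forms: 1 + 1 + 2 + 2 + 2 + 2 + 2 + 2 + 2 + 2 + 2 + 4 = 24
h = 24

24


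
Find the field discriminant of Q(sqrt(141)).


For K = Q(sqrt(d)) with d squarefree: disc(K) = d if d = 1 mod 4, and disc(K) = 4d if d = 2 or 3 mod 4.
Here d = 141, and d mod 4 = 1.
d = 1 mod 4 (O_K = Z[(1+sqrt(d))/2]), so disc(K) = d = 141

141


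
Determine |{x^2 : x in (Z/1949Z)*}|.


For prime p, the number of non-zero quadratic residues is (p-1)/2.
= (1949-1)/2
= 974

974


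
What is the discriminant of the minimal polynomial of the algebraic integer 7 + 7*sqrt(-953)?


The element 7 + 7*sqrt(-953) has minimal polynomial:
x^2 - 14*x + 46746
Discriminant = (-14)^2 - 4*(46746)
= 196 - 186984
= -186788

-186788


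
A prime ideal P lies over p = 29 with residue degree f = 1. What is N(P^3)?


N(P^a) = p^(a*f)
= 29^(3*1)
= 29^3
= 24389

24389


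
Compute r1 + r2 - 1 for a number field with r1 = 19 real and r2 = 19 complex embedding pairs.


By Dirichlet's unit theorem:
rank = r1 + r2 - 1
= 19 + 19 - 1
= 37

37


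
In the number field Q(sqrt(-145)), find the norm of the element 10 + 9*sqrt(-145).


N(a + b*sqrt(d)) = a^2 - d*b^2
= (10)^2 - (-145)*(9)^2
= 100 + 11745
= 11845

11845


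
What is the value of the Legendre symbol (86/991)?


p = 991 is prime, so compute (86/991) with the reciprocity algorithm (Jacobi-symbol steps: pull out 2s via (2/n), flip via reciprocity, reduce):
  pull out 2: (2/991) = +1  (since 991 mod 8 = 7)
  reciprocity: (43/991) -> -(991/43)
  reduce: (2/43)
  pull out 2: (2/43) = -1  (since 43 mod 8 = 3)
  (1/43) = 1
Product of signs = 1
(86/991) = 1

1


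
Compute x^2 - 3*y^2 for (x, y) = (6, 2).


x^2 - d*y^2
= 6^2 - 3*2^2
= 36 - 12
= 24

24


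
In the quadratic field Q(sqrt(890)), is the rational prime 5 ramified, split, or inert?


K = Q(sqrt(890)). Since d mod 4 = 2, disc(K) = 3560.
Check p | disc: 3560 mod 5 = 0.
p divides disc, so p ramifies: (p) = P^2 with e=2, f=1, g=1.
Therefore p is ramified.

ramified


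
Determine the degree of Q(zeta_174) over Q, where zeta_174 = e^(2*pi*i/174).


The degree equals Euler's totient phi(174).
174 = 2 * 3 * 29
phi(174) = 56

56


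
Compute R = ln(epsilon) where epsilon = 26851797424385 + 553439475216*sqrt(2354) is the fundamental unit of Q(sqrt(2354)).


epsilon = 26851797424385 + 553439475216*sqrt(2354)
= 5.3704e+13
R = ln(5.3704e+13)
= 31.6145

31.6145


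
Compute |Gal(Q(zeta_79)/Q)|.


|Gal(Q(zeta_79)/Q)| = phi(79)
= 78

78


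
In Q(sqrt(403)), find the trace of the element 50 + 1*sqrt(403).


Tr(a + b*sqrt(d)) = (a + b*sqrt(d)) + (a - b*sqrt(d)) = 2a
= 2 * (50)
= 100

100


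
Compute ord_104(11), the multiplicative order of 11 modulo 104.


We want ord_104(11), the smallest k >= 1 with 11^k = 1 mod 104.
n = 104 = 2^3 * 13, phi(104) = 48; the order divides phi(n).
Divisors of 48: 1, 2, 3, 4, 6, 8, 12, 16, 24, 48
Repeated squaring mod 104: 11^1 = 11, 11^2 = 17, 11^4 = 81, 11^8 = 9, 11^16 = 81, 11^32 = 9
Test divisors in increasing order:
  k=1: 11^1 = 11 mod 104
  k=2: 11^2 = 17 mod 104
  k=3: 11^3 = 17 * 11 = 83 mod 104
  k=4: 11^4 = 81 mod 104
  k=6: 11^6 = 81 * 17 = 25 mod 104
  k=8: 11^8 = 9 mod 104
  k=12: 11^12 = 9 * 81 = 1 mod 104  <- first divisor giving 1
Order = 12

12


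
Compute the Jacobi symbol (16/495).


Compute (16/495) via quadratic reciprocity:
  pull out 2: (2/495) = +1  (since 495 mod 8 = 7)
  pull out 2: (2/495) = +1  (since 495 mod 8 = 7)
  pull out 2: (2/495) = +1  (since 495 mod 8 = 7)
  pull out 2: (2/495) = +1  (since 495 mod 8 = 7)
  (1/495) = 1
Product of signs = 1

1


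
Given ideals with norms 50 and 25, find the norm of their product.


N(IJ) = N(I) * N(J)
= 50 * 25
= 1250

1250


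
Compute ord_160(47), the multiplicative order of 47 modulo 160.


We want ord_160(47), the smallest k >= 1 with 47^k = 1 mod 160.
n = 160 = 2^5 * 5, phi(160) = 64; the order divides phi(n).
Divisors of 64: 1, 2, 4, 8, 16, 32, 64
Repeated squaring mod 160: 47^1 = 47, 47^2 = 129, 47^4 = 1, 47^8 = 1, 47^16 = 1, 47^32 = 1, 47^64 = 1
Test divisors in increasing order:
  k=1: 47^1 = 47 mod 160
  k=2: 47^2 = 129 mod 160
  k=4: 47^4 = 1 mod 160  <- first divisor giving 1
Order = 4

4


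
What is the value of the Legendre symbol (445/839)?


p = 839 is prime, so compute (445/839) with the reciprocity algorithm (Jacobi-symbol steps: pull out 2s via (2/n), flip via reciprocity, reduce):
  reciprocity: (445/839) -> +(839/445)
  reduce: (394/445)
  pull out 2: (2/445) = -1  (since 445 mod 8 = 5)
  reciprocity: (197/445) -> +(445/197)
  reduce: (51/197)
  reciprocity: (51/197) -> +(197/51)
  reduce: (44/51)
  pull out 2: (2/51) = -1  (since 51 mod 8 = 3)
  pull out 2: (2/51) = -1  (since 51 mod 8 = 3)
  reciprocity: (11/51) -> -(51/11)
  reduce: (7/11)
  reciprocity: (7/11) -> -(11/7)
  reduce: (4/7)
  pull out 2: (2/7) = +1  (since 7 mod 8 = 7)
  pull out 2: (2/7) = +1  (since 7 mod 8 = 7)
  (1/7) = 1
Product of signs = -1
(445/839) = -1

-1


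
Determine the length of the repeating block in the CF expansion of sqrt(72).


Run the CF algorithm for sqrt(72).
a_0 = floor(sqrt(72)) = 8; set m_0=0, q_0=1.
Recurrence: m' = q*a - m,  q' = (d - m'^2)/q,  a' = floor((a_0 + m')/q').
  step 1: m=8, q=8, a=2
  step 2: m=8, q=1, a=16
a_2 = 2*a_0 = 16, so the period closes here.
sqrt(72) = [8; 2, 16]
Period length = 2

2


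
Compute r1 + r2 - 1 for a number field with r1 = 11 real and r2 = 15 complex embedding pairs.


By Dirichlet's unit theorem:
rank = r1 + r2 - 1
= 11 + 15 - 1
= 25

25


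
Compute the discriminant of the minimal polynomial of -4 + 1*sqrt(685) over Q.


The element -4 + 1*sqrt(685) has minimal polynomial:
x^2 + 8*x - 669
Discriminant = (8)^2 - 4*(-669)
= 64 + 2676
= 2740

2740


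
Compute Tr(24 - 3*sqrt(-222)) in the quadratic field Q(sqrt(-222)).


Tr(a + b*sqrt(d)) = (a + b*sqrt(d)) + (a - b*sqrt(d)) = 2a
= 2 * (24)
= 48

48


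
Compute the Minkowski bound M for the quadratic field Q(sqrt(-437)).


d = -437, d mod 4 = 3, so disc(K) = 4d = -1748; |disc(K)| = 1748
Imaginary quadratic field, so n = 2, s = r2 = 1, r1 = 0
M = (n!/n^n) * (4/pi)^s * sqrt(|disc(K)|) = (2!/2^2) * (4/pi)^1 * sqrt(1748)
= 0.5 * 1.273240 * 41.809090
= 26.6165

26.6165


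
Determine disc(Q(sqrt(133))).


For K = Q(sqrt(d)) with d squarefree: disc(K) = d if d = 1 mod 4, and disc(K) = 4d if d = 2 or 3 mod 4.
Here d = 133, and d mod 4 = 1.
d = 1 mod 4 (O_K = Z[(1+sqrt(d))/2]), so disc(K) = d = 133

133


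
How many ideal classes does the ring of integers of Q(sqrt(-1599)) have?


K = Q(sqrt(-1599)). d mod 4 = 1, so D = disc(K) = d = -1599
h(K) equals the number of primitive reduced positive-definite forms (a, b, c) = a*x^2 + b*x*y + c*y^2 with b^2 - 4ac = D,
where reduced means |b| <= a <= c, with b >= 0 whenever |b| = a or a = c, and primitive means gcd(a, b, c) = 1.
Reduced forces 3a^2 <= |D| = 1599, so 1 <= a <= 23; b must have the parity of D, and c = (b^2 - D)/(4a) must be an integer >= a.
Enumerate a = 1..23, b in [-a, a]:
  a=1: (1, 1, 400)  [1]
  a=2: (2, -1, 200), (2, 1, 200)  [2]
  a=3: (3, 3, 134)  [1]
  a=4: (4, -1, 100), (4, 1, 100)  [2]
  a=5: (5, -1, 80), (5, 1, 80)  [2]
  a=6: (6, -3, 67), (6, 3, 67)  [2]
  a=7: (7, -5, 58), (7, 5, 58)  [2]
  a=8: (8, -1, 50), (8, 1, 50)  [2]
  a=9: none
  a=10: (10, -9, 42), (10, -1, 40), (10, 1, 40), (10, 9, 42)  [4]
  a=11: none
  a=12: (12, -9, 35), (12, 9, 35)  [2]
  a=13: (13, 13, 34)  [1]
  a=14: (14, -9, 30), (14, -5, 29), (14, 5, 29), (14, 9, 30)  [4]
  a=15: (15, -9, 28), (15, 9, 28)  [2]
  a=16: (16, -1, 25), (16, 1, 25)  [2]
  a=17: (17, -13, 26), (17, 13, 26)  [2]
  a=18: none
  a=19: (19, -15, 24), (19, 15, 24)  [2]
  a=20: (20, -9, 21), (20, 1, 20), (20, 9, 21)  [3]
  a=21..23: none
Total reduced forms: 1 + 2 + 1 + 2 + 2 + 2 + 2 + 2 + 4 + 2 + 1 + 4 + 2 + 2 + 2 + 2 + 3 = 36
h = 36

36


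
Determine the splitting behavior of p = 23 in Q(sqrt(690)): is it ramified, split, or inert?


K = Q(sqrt(690)). Since d mod 4 = 2, disc(K) = 2760.
Check p | disc: 2760 mod 23 = 0.
p divides disc, so p ramifies: (p) = P^2 with e=2, f=1, g=1.
Therefore p is ramified.

ramified


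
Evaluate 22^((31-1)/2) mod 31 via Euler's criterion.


p = 31 is prime and the exponent is (p-1)/2 = 15, so by Euler's criterion 22^15 = (22/31) = +1 or -1 mod 31.
Compute by square-and-multiply:
  15 = 8 + 4 + 2 + 1 (binary 1111)
  Repeated squaring mod 31: 22^1 = 22, 22^2 = 19, 22^4 = 20, 22^8 = 28
  22^15 = 22^8 * 22^4 * 22^2 * 22^1 = 28 * 20 * 19 * 22 mod 31
    28 * 20 = 560 = 2 mod 31
    2 * 19 = 38 = 7 mod 31
    7 * 22 = 154 = 30 mod 31
  22^15 = 30 mod 31
Result 30 = p - 1 = -1 mod 31: 22 is a quadratic non-residue mod 31. As a residue in [0, p-1] the value is 30.
22^15 mod 31 = 30

30


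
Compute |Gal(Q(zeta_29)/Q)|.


|Gal(Q(zeta_29)/Q)| = phi(29)
= 28

28


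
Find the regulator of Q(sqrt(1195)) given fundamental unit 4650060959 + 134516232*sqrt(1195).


epsilon = 4650060959 + 134516232*sqrt(1195)
= 9.3001e+09
R = ln(9.3001e+09)
= 22.9533

22.9533


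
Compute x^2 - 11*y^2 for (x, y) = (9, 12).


x^2 - d*y^2
= 9^2 - 11*12^2
= 81 - 1584
= -1503

-1503


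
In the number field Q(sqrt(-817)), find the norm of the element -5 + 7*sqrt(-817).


N(a + b*sqrt(d)) = a^2 - d*b^2
= (-5)^2 - (-817)*(7)^2
= 25 + 40033
= 40058

40058


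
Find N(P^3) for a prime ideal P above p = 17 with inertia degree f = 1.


N(P^a) = p^(a*f)
= 17^(3*1)
= 17^3
= 4913

4913


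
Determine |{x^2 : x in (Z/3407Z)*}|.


For prime p, the number of non-zero quadratic residues is (p-1)/2.
= (3407-1)/2
= 1703

1703


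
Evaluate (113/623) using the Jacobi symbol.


Compute (113/623) via quadratic reciprocity:
  reciprocity: (113/623) -> +(623/113)
  reduce: (58/113)
  pull out 2: (2/113) = +1  (since 113 mod 8 = 1)
  reciprocity: (29/113) -> +(113/29)
  reduce: (26/29)
  pull out 2: (2/29) = -1  (since 29 mod 8 = 5)
  reciprocity: (13/29) -> +(29/13)
  reduce: (3/13)
  reciprocity: (3/13) -> +(13/3)
  reduce: (1/3)
  (1/3) = 1
Product of signs = -1

-1


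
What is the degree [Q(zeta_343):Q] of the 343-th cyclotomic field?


The degree equals Euler's totient phi(343).
343 = 7^3
phi(343) = 294

294


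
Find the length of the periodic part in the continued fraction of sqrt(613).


Run the CF algorithm for sqrt(613).
a_0 = floor(sqrt(613)) = 24; set m_0=0, q_0=1.
Recurrence: m' = q*a - m,  q' = (d - m'^2)/q,  a' = floor((a_0 + m')/q').
  step 1: m=24, q=37, a=1
  step 2: m=13, q=12, a=3
  step 3: m=23, q=7, a=6
  step 4: m=19, q=36, a=1
  step 5: m=17, q=9, a=4
  step 6: m=19, q=28, a=1
  step 7: m=9, q=19, a=1
  step 8: m=10, q=27, a=1
  step 9: m=17, q=12, a=3
  step 10: m=19, q=21, a=2
  step 11: m=23, q=4, a=11
  step 12: m=21, q=43, a=1
  step 13: m=22, q=3, a=15
  step 14: m=23, q=28, a=1
  step 15: m=5, q=21, a=1
  step 16: m=16, q=17, a=2
  step 17: m=18, q=17, a=2
  step 18: m=16, q=21, a=1
  step 19: m=5, q=28, a=1
  step 20: m=23, q=3, a=15
  step 21: m=22, q=43, a=1
  step 22: m=21, q=4, a=11
  step 23: m=23, q=21, a=2
  step 24: m=19, q=12, a=3
  step 25: m=17, q=27, a=1
  step 26: m=10, q=19, a=1
  step 27: m=9, q=28, a=1
  step 28: m=19, q=9, a=4
  step 29: m=17, q=36, a=1
  step 30: m=19, q=7, a=6
  step 31: m=23, q=12, a=3
  step 32: m=13, q=37, a=1
  step 33: m=24, q=1, a=48
a_33 = 2*a_0 = 48, so the period closes here.
sqrt(613) = [24; 1, 3, 6, 1, 4, 1, 1, 1, 3, 2, 11, 1, 15, 1, 1, 2, 2, 1, 1, 15, 1, 11, 2, 3, 1, 1, 1, 4, 1, 6, 3, 1, 48]
Period length = 33

33


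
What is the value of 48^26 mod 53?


p = 53 is prime and the exponent is (p-1)/2 = 26, so by Euler's criterion 48^26 = (48/53) = +1 or -1 mod 53.
Compute by square-and-multiply:
  26 = 16 + 8 + 2 (binary 11010)
  Repeated squaring mod 53: 48^1 = 48, 48^2 = 25, 48^4 = 42, 48^8 = 15, 48^16 = 13
  48^26 = 48^16 * 48^8 * 48^2 = 13 * 15 * 25 mod 53
    13 * 15 = 195 = 36 mod 53
    36 * 25 = 900 = 52 mod 53
  48^26 = 52 mod 53
Result 52 = p - 1 = -1 mod 53: 48 is a quadratic non-residue mod 53. As a residue in [0, p-1] the value is 52.
48^26 mod 53 = 52

52


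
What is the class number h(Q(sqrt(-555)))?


K = Q(sqrt(-555)). d mod 4 = 1, so D = disc(K) = d = -555
h(K) equals the number of primitive reduced positive-definite forms (a, b, c) = a*x^2 + b*x*y + c*y^2 with b^2 - 4ac = D,
where reduced means |b| <= a <= c, with b >= 0 whenever |b| = a or a = c, and primitive means gcd(a, b, c) = 1.
Reduced forces 3a^2 <= |D| = 555, so 1 <= a <= 13; b must have the parity of D, and c = (b^2 - D)/(4a) must be an integer >= a.
Enumerate a = 1..13, b in [-a, a]:
  a=1: (1, 1, 139)  [1]
  a=2: none
  a=3: (3, 3, 47)  [1]
  a=4: none
  a=5: (5, 5, 29)  [1]
  a=6..12: none
  a=13: (13, 11, 13)  [1]
Total reduced forms: 1 + 1 + 1 + 1 = 4
h = 4

4


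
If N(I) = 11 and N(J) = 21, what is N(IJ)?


N(IJ) = N(I) * N(J)
= 11 * 21
= 231

231


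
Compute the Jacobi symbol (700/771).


Compute (700/771) via quadratic reciprocity:
  pull out 2: (2/771) = -1  (since 771 mod 8 = 3)
  pull out 2: (2/771) = -1  (since 771 mod 8 = 3)
  reciprocity: (175/771) -> -(771/175)
  reduce: (71/175)
  reciprocity: (71/175) -> -(175/71)
  reduce: (33/71)
  reciprocity: (33/71) -> +(71/33)
  reduce: (5/33)
  reciprocity: (5/33) -> +(33/5)
  reduce: (3/5)
  reciprocity: (3/5) -> +(5/3)
  reduce: (2/3)
  pull out 2: (2/3) = -1  (since 3 mod 8 = 3)
  (1/3) = 1
Product of signs = -1

-1
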